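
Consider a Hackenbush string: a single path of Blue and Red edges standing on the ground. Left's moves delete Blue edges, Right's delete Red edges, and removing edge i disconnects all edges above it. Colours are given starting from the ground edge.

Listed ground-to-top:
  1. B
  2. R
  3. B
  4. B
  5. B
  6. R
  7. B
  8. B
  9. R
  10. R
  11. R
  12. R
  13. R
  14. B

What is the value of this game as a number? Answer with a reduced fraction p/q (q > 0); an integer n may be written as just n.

Prefix values for B R B B B R B B R R R R R B via {L|R} + simplicity:
B: Left { 0 }, Right { — } — simplest 1
BR: Left { 0 }, Right { 1 } — simplest 1/2
BRB: Left { 0; 1/2 }, Right { 1 } — simplest 3/4
BRBB: Left { 0; 1/2; 3/4 }, Right { 1 } — simplest 7/8
BRBBB: Left { 0; 1/2; 3/4; 7/8 }, Right { 1 } — simplest 15/16
BRBBBR: Left { 0; 1/2; 3/4; 7/8 }, Right { 15/16; 1 } — simplest 29/32
BRBBBRB: Left { 0; 1/2; 3/4; 7/8; 29/32 }, Right { 15/16; 1 } — simplest 59/64
BRBBBRBB: Left { 0; 1/2; 3/4; 7/8; 29/32; 59/64 }, Right { 15/16; 1 } — simplest 119/128
BRBBBRBBR: Left { 0; 1/2; 3/4; 7/8; 29/32; 59/64 }, Right { 119/128; 15/16; 1 } — simplest 237/256
BRBBBRBBRR: Left { 0; 1/2; 3/4; 7/8; 29/32; 59/64 }, Right { 237/256; 119/128; 15/16; 1 } — simplest 473/512
BRBBBRBBRRR: Left { 0; 1/2; 3/4; 7/8; 29/32; 59/64 }, Right { 473/512; 237/256; 119/128; 15/16; 1 } — simplest 945/1024
BRBBBRBBRRRR: Left { 0; 1/2; 3/4; 7/8; 29/32; 59/64 }, Right { 945/1024; 473/512; 237/256; 119/128; 15/16; 1 } — simplest 1889/2048
BRBBBRBBRRRRR: Left { 0; 1/2; 3/4; 7/8; 29/32; 59/64 }, Right { 1889/2048; 945/1024; 473/512; 237/256; 119/128; 15/16; 1 } — simplest 3777/4096
BRBBBRBBRRRRRB: Left { 0; 1/2; 3/4; 7/8; 29/32; 59/64; 3777/4096 }, Right { 1889/2048; 945/1024; 473/512; 237/256; 119/128; 15/16; 1 } — simplest 7555/8192

7555/8192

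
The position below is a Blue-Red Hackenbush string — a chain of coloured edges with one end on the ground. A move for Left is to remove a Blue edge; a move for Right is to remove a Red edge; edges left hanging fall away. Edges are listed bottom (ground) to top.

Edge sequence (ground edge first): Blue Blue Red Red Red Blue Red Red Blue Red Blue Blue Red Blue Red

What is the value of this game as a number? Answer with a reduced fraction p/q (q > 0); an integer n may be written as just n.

step 1: add Blue to get B; options L={ 0 } R={ — } -> 1
step 2: add Blue to get BB; options L={ 0, 1 } R={ — } -> 2
step 3: add Red to get BBR; options L={ 0, 1 } R={ 2 } -> 3/2
step 4: add Red to get BBRR; options L={ 0, 1 } R={ 3/2, 2 } -> 5/4
step 5: add Red to get BBRRR; options L={ 0, 1 } R={ 5/4, 3/2, 2 } -> 9/8
step 6: add Blue to get BBRRRB; options L={ 0, 1, 9/8 } R={ 5/4, 3/2, 2 } -> 19/16
step 7: add Red to get BBRRRBR; options L={ 0, 1, 9/8 } R={ 19/16, 5/4, 3/2, 2 } -> 37/32
step 8: add Red to get BBRRRBRR; options L={ 0, 1, 9/8 } R={ 37/32, 19/16, 5/4, 3/2, 2 } -> 73/64
step 9: add Blue to get BBRRRBRRB; options L={ 0, 1, 9/8, 73/64 } R={ 37/32, 19/16, 5/4, 3/2, 2 } -> 147/128
step 10: add Red to get BBRRRBRRBR; options L={ 0, 1, 9/8, 73/64 } R={ 147/128, 37/32, 19/16, 5/4, 3/2, 2 } -> 293/256
step 11: add Blue to get BBRRRBRRBRB; options L={ 0, 1, 9/8, 73/64, 293/256 } R={ 147/128, 37/32, 19/16, 5/4, 3/2, 2 } -> 587/512
step 12: add Blue to get BBRRRBRRBRBB; options L={ 0, 1, 9/8, 73/64, 293/256, 587/512 } R={ 147/128, 37/32, 19/16, 5/4, 3/2, 2 } -> 1175/1024
step 13: add Red to get BBRRRBRRBRBBR; options L={ 0, 1, 9/8, 73/64, 293/256, 587/512 } R={ 1175/1024, 147/128, 37/32, 19/16, 5/4, 3/2, 2 } -> 2349/2048
step 14: add Blue to get BBRRRBRRBRBBRB; options L={ 0, 1, 9/8, 73/64, 293/256, 587/512, 2349/2048 } R={ 1175/1024, 147/128, 37/32, 19/16, 5/4, 3/2, 2 } -> 4699/4096
step 15: add Red to get BBRRRBRRBRBBRBR; options L={ 0, 1, 9/8, 73/64, 293/256, 587/512, 2349/2048 } R={ 4699/4096, 1175/1024, 147/128, 37/32, 19/16, 5/4, 3/2, 2 } -> 9397/8192

9397/8192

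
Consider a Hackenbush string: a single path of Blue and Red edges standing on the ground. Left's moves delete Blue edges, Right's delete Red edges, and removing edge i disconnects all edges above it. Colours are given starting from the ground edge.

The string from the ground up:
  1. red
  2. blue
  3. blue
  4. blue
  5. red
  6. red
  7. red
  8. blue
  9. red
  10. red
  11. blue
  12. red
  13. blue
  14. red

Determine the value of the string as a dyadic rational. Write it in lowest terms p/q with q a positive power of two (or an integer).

-1899/8192

val_1 [r]  L=[none]  R=[0]  → -1
val_2 [rb]  L=[-1]  R=[0]  → -1/2
val_3 [rbb]  L=[-1; -1/2]  R=[0]  → -1/4
val_4 [rbbb]  L=[-1; -1/2; -1/4]  R=[0]  → -1/8
val_5 [rbbbr]  L=[-1; -1/2; -1/4]  R=[-1/8; 0]  → -3/16
val_6 [rbbbrr]  L=[-1; -1/2; -1/4]  R=[-3/16; -1/8; 0]  → -7/32
val_7 [rbbbrrr]  L=[-1; -1/2; -1/4]  R=[-7/32; -3/16; -1/8; 0]  → -15/64
val_8 [rbbbrrrb]  L=[-1; -1/2; -1/4; -15/64]  R=[-7/32; -3/16; -1/8; 0]  → -29/128
val_9 [rbbbrrrbr]  L=[-1; -1/2; -1/4; -15/64]  R=[-29/128; -7/32; -3/16; -1/8; 0]  → -59/256
val_10 [rbbbrrrbrr]  L=[-1; -1/2; -1/4; -15/64]  R=[-59/256; -29/128; -7/32; -3/16; -1/8; 0]  → -119/512
val_11 [rbbbrrrbrrb]  L=[-1; -1/2; -1/4; -15/64; -119/512]  R=[-59/256; -29/128; -7/32; -3/16; -1/8; 0]  → -237/1024
val_12 [rbbbrrrbrrbr]  L=[-1; -1/2; -1/4; -15/64; -119/512]  R=[-237/1024; -59/256; -29/128; -7/32; -3/16; -1/8; 0]  → -475/2048
val_13 [rbbbrrrbrrbrb]  L=[-1; -1/2; -1/4; -15/64; -119/512; -475/2048]  R=[-237/1024; -59/256; -29/128; -7/32; -3/16; -1/8; 0]  → -949/4096
val_14 [rbbbrrrbrrbrbr]  L=[-1; -1/2; -1/4; -15/64; -119/512; -475/2048]  R=[-949/4096; -237/1024; -59/256; -29/128; -7/32; -3/16; -1/8; 0]  → -1899/8192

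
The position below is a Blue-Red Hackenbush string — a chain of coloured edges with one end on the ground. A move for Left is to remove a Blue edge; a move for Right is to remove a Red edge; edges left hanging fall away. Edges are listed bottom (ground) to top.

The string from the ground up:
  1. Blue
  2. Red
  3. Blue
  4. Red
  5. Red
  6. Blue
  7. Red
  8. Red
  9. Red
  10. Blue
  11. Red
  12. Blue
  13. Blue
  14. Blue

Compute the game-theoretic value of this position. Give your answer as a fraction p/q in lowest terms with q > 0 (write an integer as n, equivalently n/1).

B: Left { 0 }, Right { (no moves) } gives simplest 1
BR: Left { 0 }, Right { 1 } gives simplest 1/2
BRB: Left { 0, 1/2 }, Right { 1 } gives simplest 3/4
BRBR: Left { 0, 1/2 }, Right { 3/4, 1 } gives simplest 5/8
BRBRR: Left { 0, 1/2 }, Right { 5/8, 3/4, 1 } gives simplest 9/16
BRBRRB: Left { 0, 1/2, 9/16 }, Right { 5/8, 3/4, 1 } gives simplest 19/32
BRBRRBR: Left { 0, 1/2, 9/16 }, Right { 19/32, 5/8, 3/4, 1 } gives simplest 37/64
BRBRRBRR: Left { 0, 1/2, 9/16 }, Right { 37/64, 19/32, 5/8, 3/4, 1 } gives simplest 73/128
BRBRRBRRR: Left { 0, 1/2, 9/16 }, Right { 73/128, 37/64, 19/32, 5/8, 3/4, 1 } gives simplest 145/256
BRBRRBRRRB: Left { 0, 1/2, 9/16, 145/256 }, Right { 73/128, 37/64, 19/32, 5/8, 3/4, 1 } gives simplest 291/512
BRBRRBRRRBR: Left { 0, 1/2, 9/16, 145/256 }, Right { 291/512, 73/128, 37/64, 19/32, 5/8, 3/4, 1 } gives simplest 581/1024
BRBRRBRRRBRB: Left { 0, 1/2, 9/16, 145/256, 581/1024 }, Right { 291/512, 73/128, 37/64, 19/32, 5/8, 3/4, 1 } gives simplest 1163/2048
BRBRRBRRRBRBB: Left { 0, 1/2, 9/16, 145/256, 581/1024, 1163/2048 }, Right { 291/512, 73/128, 37/64, 19/32, 5/8, 3/4, 1 } gives simplest 2327/4096
BRBRRBRRRBRBBB: Left { 0, 1/2, 9/16, 145/256, 581/1024, 1163/2048, 2327/4096 }, Right { 291/512, 73/128, 37/64, 19/32, 5/8, 3/4, 1 } gives simplest 4655/8192

4655/8192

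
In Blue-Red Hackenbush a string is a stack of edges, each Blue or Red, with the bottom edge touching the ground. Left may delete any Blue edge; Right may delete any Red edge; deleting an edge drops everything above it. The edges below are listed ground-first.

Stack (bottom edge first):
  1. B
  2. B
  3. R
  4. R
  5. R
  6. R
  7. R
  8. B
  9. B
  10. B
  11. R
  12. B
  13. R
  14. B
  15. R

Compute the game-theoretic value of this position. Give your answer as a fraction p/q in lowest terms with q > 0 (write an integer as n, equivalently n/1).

Prefix values for B B R R R R R B B B R B R B R via {L|R} + simplicity:
edge 1 of 15 (B): { 0 | none } gives 1
edge 2 of 15 (B): { 0; 1 | none } gives 2
edge 3 of 15 (R): { 0; 1 | 2 } gives 3/2
edge 4 of 15 (R): { 0; 1 | 3/2; 2 } gives 5/4
edge 5 of 15 (R): { 0; 1 | 5/4; 3/2; 2 } gives 9/8
edge 6 of 15 (R): { 0; 1 | 9/8; 5/4; 3/2; 2 } gives 17/16
edge 7 of 15 (R): { 0; 1 | 17/16; 9/8; 5/4; 3/2; 2 } gives 33/32
edge 8 of 15 (B): { 0; 1; 33/32 | 17/16; 9/8; 5/4; 3/2; 2 } gives 67/64
edge 9 of 15 (B): { 0; 1; 33/32; 67/64 | 17/16; 9/8; 5/4; 3/2; 2 } gives 135/128
edge 10 of 15 (B): { 0; 1; 33/32; 67/64; 135/128 | 17/16; 9/8; 5/4; 3/2; 2 } gives 271/256
edge 11 of 15 (R): { 0; 1; 33/32; 67/64; 135/128 | 271/256; 17/16; 9/8; 5/4; 3/2; 2 } gives 541/512
edge 12 of 15 (B): { 0; 1; 33/32; 67/64; 135/128; 541/512 | 271/256; 17/16; 9/8; 5/4; 3/2; 2 } gives 1083/1024
edge 13 of 15 (R): { 0; 1; 33/32; 67/64; 135/128; 541/512 | 1083/1024; 271/256; 17/16; 9/8; 5/4; 3/2; 2 } gives 2165/2048
edge 14 of 15 (B): { 0; 1; 33/32; 67/64; 135/128; 541/512; 2165/2048 | 1083/1024; 271/256; 17/16; 9/8; 5/4; 3/2; 2 } gives 4331/4096
edge 15 of 15 (R): { 0; 1; 33/32; 67/64; 135/128; 541/512; 2165/2048 | 4331/4096; 1083/1024; 271/256; 17/16; 9/8; 5/4; 3/2; 2 } gives 8661/8192

8661/8192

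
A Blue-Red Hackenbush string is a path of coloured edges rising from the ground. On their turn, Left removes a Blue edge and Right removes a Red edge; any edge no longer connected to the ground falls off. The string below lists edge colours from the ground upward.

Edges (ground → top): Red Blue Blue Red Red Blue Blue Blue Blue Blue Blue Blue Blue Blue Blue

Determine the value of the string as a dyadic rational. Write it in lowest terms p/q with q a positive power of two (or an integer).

-6145/16384

Build g(s[:k]) for k = 1..15, string s = Red Blue Blue Red Red Blue Blue Blue Blue Blue Blue Blue Blue Blue Blue.
step 1: add Red to get R; options L={ none } R={ 0 } -> -1
step 2: add Blue to get RB; options L={ -1 } R={ 0 } -> -1/2
step 3: add Blue to get RBB; options L={ -1, -1/2 } R={ 0 } -> -1/4
step 4: add Red to get RBBR; options L={ -1, -1/2 } R={ -1/4, 0 } -> -3/8
step 5: add Red to get RBBRR; options L={ -1, -1/2 } R={ -3/8, -1/4, 0 } -> -7/16
step 6: add Blue to get RBBRRB; options L={ -1, -1/2, -7/16 } R={ -3/8, -1/4, 0 } -> -13/32
step 7: add Blue to get RBBRRBB; options L={ -1, -1/2, -7/16, -13/32 } R={ -3/8, -1/4, 0 } -> -25/64
step 8: add Blue to get RBBRRBBB; options L={ -1, -1/2, -7/16, -13/32, -25/64 } R={ -3/8, -1/4, 0 } -> -49/128
step 9: add Blue to get RBBRRBBBB; options L={ -1, -1/2, -7/16, -13/32, -25/64, -49/128 } R={ -3/8, -1/4, 0 } -> -97/256
step 10: add Blue to get RBBRRBBBBB; options L={ -1, -1/2, -7/16, -13/32, -25/64, -49/128, -97/256 } R={ -3/8, -1/4, 0 } -> -193/512
step 11: add Blue to get RBBRRBBBBBB; options L={ -1, -1/2, -7/16, -13/32, -25/64, -49/128, -97/256, -193/512 } R={ -3/8, -1/4, 0 } -> -385/1024
step 12: add Blue to get RBBRRBBBBBBB; options L={ -1, -1/2, -7/16, -13/32, -25/64, -49/128, -97/256, -193/512, -385/1024 } R={ -3/8, -1/4, 0 } -> -769/2048
step 13: add Blue to get RBBRRBBBBBBBB; options L={ -1, -1/2, -7/16, -13/32, -25/64, -49/128, -97/256, -193/512, -385/1024, -769/2048 } R={ -3/8, -1/4, 0 } -> -1537/4096
step 14: add Blue to get RBBRRBBBBBBBBB; options L={ -1, -1/2, -7/16, -13/32, -25/64, -49/128, -97/256, -193/512, -385/1024, -769/2048, -1537/4096 } R={ -3/8, -1/4, 0 } -> -3073/8192
step 15: add Blue to get RBBRRBBBBBBBBBB; options L={ -1, -1/2, -7/16, -13/32, -25/64, -49/128, -97/256, -193/512, -385/1024, -769/2048, -1537/4096, -3073/8192 } R={ -3/8, -1/4, 0 } -> -6145/16384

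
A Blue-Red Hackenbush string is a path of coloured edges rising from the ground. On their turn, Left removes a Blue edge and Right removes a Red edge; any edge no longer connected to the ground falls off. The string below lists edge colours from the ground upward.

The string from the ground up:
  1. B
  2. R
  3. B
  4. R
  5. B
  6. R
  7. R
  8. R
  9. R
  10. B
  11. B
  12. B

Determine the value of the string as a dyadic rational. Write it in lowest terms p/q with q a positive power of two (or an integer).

1295/2048

edge 1 of 12 (B): { 0 | — } so 1
edge 2 of 12 (R): { 0 | 1 } so 1/2
edge 3 of 12 (B): { 0,1/2 | 1 } so 3/4
edge 4 of 12 (R): { 0,1/2 | 3/4,1 } so 5/8
edge 5 of 12 (B): { 0,1/2,5/8 | 3/4,1 } so 11/16
edge 6 of 12 (R): { 0,1/2,5/8 | 11/16,3/4,1 } so 21/32
edge 7 of 12 (R): { 0,1/2,5/8 | 21/32,11/16,3/4,1 } so 41/64
edge 8 of 12 (R): { 0,1/2,5/8 | 41/64,21/32,11/16,3/4,1 } so 81/128
edge 9 of 12 (R): { 0,1/2,5/8 | 81/128,41/64,21/32,11/16,3/4,1 } so 161/256
edge 10 of 12 (B): { 0,1/2,5/8,161/256 | 81/128,41/64,21/32,11/16,3/4,1 } so 323/512
edge 11 of 12 (B): { 0,1/2,5/8,161/256,323/512 | 81/128,41/64,21/32,11/16,3/4,1 } so 647/1024
edge 12 of 12 (B): { 0,1/2,5/8,161/256,323/512,647/1024 | 81/128,41/64,21/32,11/16,3/4,1 } so 1295/2048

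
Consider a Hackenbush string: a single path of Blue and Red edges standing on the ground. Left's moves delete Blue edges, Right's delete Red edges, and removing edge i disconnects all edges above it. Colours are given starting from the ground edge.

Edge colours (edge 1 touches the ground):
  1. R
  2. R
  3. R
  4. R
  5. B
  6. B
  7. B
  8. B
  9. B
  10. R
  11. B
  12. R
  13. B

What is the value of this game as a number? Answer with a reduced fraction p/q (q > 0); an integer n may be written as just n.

-1557/512

Build val(s[:k]) for k = 1..13, string s = R R R R B B B B B R B R B.
val_1 [R]  L=[(no moves)]  R=[0]  gives -1
val_2 [RR]  L=[(no moves)]  R=[-1, 0]  gives -2
val_3 [RRR]  L=[(no moves)]  R=[-2, -1, 0]  gives -3
val_4 [RRRR]  L=[(no moves)]  R=[-3, -2, -1, 0]  gives -4
val_5 [RRRRB]  L=[-4]  R=[-3, -2, -1, 0]  gives -7/2
val_6 [RRRRBB]  L=[-4, -7/2]  R=[-3, -2, -1, 0]  gives -13/4
val_7 [RRRRBBB]  L=[-4, -7/2, -13/4]  R=[-3, -2, -1, 0]  gives -25/8
val_8 [RRRRBBBB]  L=[-4, -7/2, -13/4, -25/8]  R=[-3, -2, -1, 0]  gives -49/16
val_9 [RRRRBBBBB]  L=[-4, -7/2, -13/4, -25/8, -49/16]  R=[-3, -2, -1, 0]  gives -97/32
val_10 [RRRRBBBBBR]  L=[-4, -7/2, -13/4, -25/8, -49/16]  R=[-97/32, -3, -2, -1, 0]  gives -195/64
val_11 [RRRRBBBBBRB]  L=[-4, -7/2, -13/4, -25/8, -49/16, -195/64]  R=[-97/32, -3, -2, -1, 0]  gives -389/128
val_12 [RRRRBBBBBRBR]  L=[-4, -7/2, -13/4, -25/8, -49/16, -195/64]  R=[-389/128, -97/32, -3, -2, -1, 0]  gives -779/256
val_13 [RRRRBBBBBRBRB]  L=[-4, -7/2, -13/4, -25/8, -49/16, -195/64, -779/256]  R=[-389/128, -97/32, -3, -2, -1, 0]  gives -1557/512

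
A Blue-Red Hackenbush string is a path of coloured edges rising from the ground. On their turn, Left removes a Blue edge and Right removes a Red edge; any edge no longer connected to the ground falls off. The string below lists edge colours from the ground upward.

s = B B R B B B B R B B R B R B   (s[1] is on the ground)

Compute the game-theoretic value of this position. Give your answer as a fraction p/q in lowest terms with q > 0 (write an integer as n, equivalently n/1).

Build val(s[:k]) for k = 1..14, string s = B B R B B B B R B B R B R B.
edge 1 of 14 (B): { 0 | — } => 1
edge 2 of 14 (B): { 0,1 | — } => 2
edge 3 of 14 (R): { 0,1 | 2 } => 3/2
edge 4 of 14 (B): { 0,1,3/2 | 2 } => 7/4
edge 5 of 14 (B): { 0,1,3/2,7/4 | 2 } => 15/8
edge 6 of 14 (B): { 0,1,3/2,7/4,15/8 | 2 } => 31/16
edge 7 of 14 (B): { 0,1,3/2,7/4,15/8,31/16 | 2 } => 63/32
edge 8 of 14 (R): { 0,1,3/2,7/4,15/8,31/16 | 63/32,2 } => 125/64
edge 9 of 14 (B): { 0,1,3/2,7/4,15/8,31/16,125/64 | 63/32,2 } => 251/128
edge 10 of 14 (B): { 0,1,3/2,7/4,15/8,31/16,125/64,251/128 | 63/32,2 } => 503/256
edge 11 of 14 (R): { 0,1,3/2,7/4,15/8,31/16,125/64,251/128 | 503/256,63/32,2 } => 1005/512
edge 12 of 14 (B): { 0,1,3/2,7/4,15/8,31/16,125/64,251/128,1005/512 | 503/256,63/32,2 } => 2011/1024
edge 13 of 14 (R): { 0,1,3/2,7/4,15/8,31/16,125/64,251/128,1005/512 | 2011/1024,503/256,63/32,2 } => 4021/2048
edge 14 of 14 (B): { 0,1,3/2,7/4,15/8,31/16,125/64,251/128,1005/512,4021/2048 | 2011/1024,503/256,63/32,2 } => 8043/4096

8043/4096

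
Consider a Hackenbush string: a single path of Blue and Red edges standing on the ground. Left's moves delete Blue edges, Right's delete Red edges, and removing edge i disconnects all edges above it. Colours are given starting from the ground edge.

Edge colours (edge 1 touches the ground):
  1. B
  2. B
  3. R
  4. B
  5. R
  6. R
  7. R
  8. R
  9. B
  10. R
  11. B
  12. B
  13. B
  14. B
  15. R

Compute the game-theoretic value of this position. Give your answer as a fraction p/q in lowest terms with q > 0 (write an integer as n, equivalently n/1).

Build v(s[:k]) for k = 1..15, string s = B B R B R R R R B R B B B B R.
B: Left { 0 }, Right {  } — simplest 1
BB: Left { 0; 1 }, Right {  } — simplest 2
BBR: Left { 0; 1 }, Right { 2 } — simplest 3/2
BBRB: Left { 0; 1; 3/2 }, Right { 2 } — simplest 7/4
BBRBR: Left { 0; 1; 3/2 }, Right { 7/4; 2 } — simplest 13/8
BBRBRR: Left { 0; 1; 3/2 }, Right { 13/8; 7/4; 2 } — simplest 25/16
BBRBRRR: Left { 0; 1; 3/2 }, Right { 25/16; 13/8; 7/4; 2 } — simplest 49/32
BBRBRRRR: Left { 0; 1; 3/2 }, Right { 49/32; 25/16; 13/8; 7/4; 2 } — simplest 97/64
BBRBRRRRB: Left { 0; 1; 3/2; 97/64 }, Right { 49/32; 25/16; 13/8; 7/4; 2 } — simplest 195/128
BBRBRRRRBR: Left { 0; 1; 3/2; 97/64 }, Right { 195/128; 49/32; 25/16; 13/8; 7/4; 2 } — simplest 389/256
BBRBRRRRBRB: Left { 0; 1; 3/2; 97/64; 389/256 }, Right { 195/128; 49/32; 25/16; 13/8; 7/4; 2 } — simplest 779/512
BBRBRRRRBRBB: Left { 0; 1; 3/2; 97/64; 389/256; 779/512 }, Right { 195/128; 49/32; 25/16; 13/8; 7/4; 2 } — simplest 1559/1024
BBRBRRRRBRBBB: Left { 0; 1; 3/2; 97/64; 389/256; 779/512; 1559/1024 }, Right { 195/128; 49/32; 25/16; 13/8; 7/4; 2 } — simplest 3119/2048
BBRBRRRRBRBBBB: Left { 0; 1; 3/2; 97/64; 389/256; 779/512; 1559/1024; 3119/2048 }, Right { 195/128; 49/32; 25/16; 13/8; 7/4; 2 } — simplest 6239/4096
BBRBRRRRBRBBBBR: Left { 0; 1; 3/2; 97/64; 389/256; 779/512; 1559/1024; 3119/2048 }, Right { 6239/4096; 195/128; 49/32; 25/16; 13/8; 7/4; 2 } — simplest 12477/8192

12477/8192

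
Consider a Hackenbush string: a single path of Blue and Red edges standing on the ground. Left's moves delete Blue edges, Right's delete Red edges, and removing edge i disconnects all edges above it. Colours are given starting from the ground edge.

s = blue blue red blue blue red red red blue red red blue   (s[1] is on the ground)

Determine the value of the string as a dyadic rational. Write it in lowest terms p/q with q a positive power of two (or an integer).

Recurse on prefixes of the 12-edge string blue blue red blue blue red red red blue red red blue:
step 1: add blue to get b; options L={ 0 } R={ — } gives 1
step 2: add blue to get bb; options L={ 0; 1 } R={ — } gives 2
step 3: add red to get bbr; options L={ 0; 1 } R={ 2 } gives 3/2
step 4: add blue to get bbrb; options L={ 0; 1; 3/2 } R={ 2 } gives 7/4
step 5: add blue to get bbrbb; options L={ 0; 1; 3/2; 7/4 } R={ 2 } gives 15/8
step 6: add red to get bbrbbr; options L={ 0; 1; 3/2; 7/4 } R={ 15/8; 2 } gives 29/16
step 7: add red to get bbrbbrr; options L={ 0; 1; 3/2; 7/4 } R={ 29/16; 15/8; 2 } gives 57/32
step 8: add red to get bbrbbrrr; options L={ 0; 1; 3/2; 7/4 } R={ 57/32; 29/16; 15/8; 2 } gives 113/64
step 9: add blue to get bbrbbrrrb; options L={ 0; 1; 3/2; 7/4; 113/64 } R={ 57/32; 29/16; 15/8; 2 } gives 227/128
step 10: add red to get bbrbbrrrbr; options L={ 0; 1; 3/2; 7/4; 113/64 } R={ 227/128; 57/32; 29/16; 15/8; 2 } gives 453/256
step 11: add red to get bbrbbrrrbrr; options L={ 0; 1; 3/2; 7/4; 113/64 } R={ 453/256; 227/128; 57/32; 29/16; 15/8; 2 } gives 905/512
step 12: add blue to get bbrbbrrrbrrb; options L={ 0; 1; 3/2; 7/4; 113/64; 905/512 } R={ 453/256; 227/128; 57/32; 29/16; 15/8; 2 } gives 1811/1024

1811/1024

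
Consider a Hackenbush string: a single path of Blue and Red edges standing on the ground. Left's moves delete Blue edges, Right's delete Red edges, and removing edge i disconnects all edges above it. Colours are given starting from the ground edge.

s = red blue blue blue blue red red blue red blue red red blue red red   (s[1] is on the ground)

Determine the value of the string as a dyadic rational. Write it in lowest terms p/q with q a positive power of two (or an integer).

G_1 [r]  L=[—]  R=[0]  so -1
G_2 [rb]  L=[-1]  R=[0]  so -1/2
G_3 [rbb]  L=[-1; -1/2]  R=[0]  so -1/4
G_4 [rbbb]  L=[-1; -1/2; -1/4]  R=[0]  so -1/8
G_5 [rbbbb]  L=[-1; -1/2; -1/4; -1/8]  R=[0]  so -1/16
G_6 [rbbbbr]  L=[-1; -1/2; -1/4; -1/8]  R=[-1/16; 0]  so -3/32
G_7 [rbbbbrr]  L=[-1; -1/2; -1/4; -1/8]  R=[-3/32; -1/16; 0]  so -7/64
G_8 [rbbbbrrb]  L=[-1; -1/2; -1/4; -1/8; -7/64]  R=[-3/32; -1/16; 0]  so -13/128
G_9 [rbbbbrrbr]  L=[-1; -1/2; -1/4; -1/8; -7/64]  R=[-13/128; -3/32; -1/16; 0]  so -27/256
G_10 [rbbbbrrbrb]  L=[-1; -1/2; -1/4; -1/8; -7/64; -27/256]  R=[-13/128; -3/32; -1/16; 0]  so -53/512
G_11 [rbbbbrrbrbr]  L=[-1; -1/2; -1/4; -1/8; -7/64; -27/256]  R=[-53/512; -13/128; -3/32; -1/16; 0]  so -107/1024
G_12 [rbbbbrrbrbrr]  L=[-1; -1/2; -1/4; -1/8; -7/64; -27/256]  R=[-107/1024; -53/512; -13/128; -3/32; -1/16; 0]  so -215/2048
G_13 [rbbbbrrbrbrrb]  L=[-1; -1/2; -1/4; -1/8; -7/64; -27/256; -215/2048]  R=[-107/1024; -53/512; -13/128; -3/32; -1/16; 0]  so -429/4096
G_14 [rbbbbrrbrbrrbr]  L=[-1; -1/2; -1/4; -1/8; -7/64; -27/256; -215/2048]  R=[-429/4096; -107/1024; -53/512; -13/128; -3/32; -1/16; 0]  so -859/8192
G_15 [rbbbbrrbrbrrbrr]  L=[-1; -1/2; -1/4; -1/8; -7/64; -27/256; -215/2048]  R=[-859/8192; -429/4096; -107/1024; -53/512; -13/128; -3/32; -1/16; 0]  so -1719/16384

-1719/16384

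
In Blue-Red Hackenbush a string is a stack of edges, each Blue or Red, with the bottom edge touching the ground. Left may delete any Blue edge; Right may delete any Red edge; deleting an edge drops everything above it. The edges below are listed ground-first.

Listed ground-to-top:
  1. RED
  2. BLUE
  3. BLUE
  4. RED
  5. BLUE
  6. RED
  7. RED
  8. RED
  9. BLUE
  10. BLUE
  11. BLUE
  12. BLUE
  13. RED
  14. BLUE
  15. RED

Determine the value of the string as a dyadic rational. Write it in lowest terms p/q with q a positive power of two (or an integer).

Prefix values for RED BLUE BLUE RED BLUE RED RED RED BLUE BLUE BLUE BLUE RED BLUE RED via {L|R} + simplicity:
G_1 [R]  L=[(no moves)]  R=[0]  so -1
G_2 [RB]  L=[-1]  R=[0]  so -1/2
G_3 [RBB]  L=[-1; -1/2]  R=[0]  so -1/4
G_4 [RBBR]  L=[-1; -1/2]  R=[-1/4; 0]  so -3/8
G_5 [RBBRB]  L=[-1; -1/2; -3/8]  R=[-1/4; 0]  so -5/16
G_6 [RBBRBR]  L=[-1; -1/2; -3/8]  R=[-5/16; -1/4; 0]  so -11/32
G_7 [RBBRBRR]  L=[-1; -1/2; -3/8]  R=[-11/32; -5/16; -1/4; 0]  so -23/64
G_8 [RBBRBRRR]  L=[-1; -1/2; -3/8]  R=[-23/64; -11/32; -5/16; -1/4; 0]  so -47/128
G_9 [RBBRBRRRB]  L=[-1; -1/2; -3/8; -47/128]  R=[-23/64; -11/32; -5/16; -1/4; 0]  so -93/256
G_10 [RBBRBRRRBB]  L=[-1; -1/2; -3/8; -47/128; -93/256]  R=[-23/64; -11/32; -5/16; -1/4; 0]  so -185/512
G_11 [RBBRBRRRBBB]  L=[-1; -1/2; -3/8; -47/128; -93/256; -185/512]  R=[-23/64; -11/32; -5/16; -1/4; 0]  so -369/1024
G_12 [RBBRBRRRBBBB]  L=[-1; -1/2; -3/8; -47/128; -93/256; -185/512; -369/1024]  R=[-23/64; -11/32; -5/16; -1/4; 0]  so -737/2048
G_13 [RBBRBRRRBBBBR]  L=[-1; -1/2; -3/8; -47/128; -93/256; -185/512; -369/1024]  R=[-737/2048; -23/64; -11/32; -5/16; -1/4; 0]  so -1475/4096
G_14 [RBBRBRRRBBBBRB]  L=[-1; -1/2; -3/8; -47/128; -93/256; -185/512; -369/1024; -1475/4096]  R=[-737/2048; -23/64; -11/32; -5/16; -1/4; 0]  so -2949/8192
G_15 [RBBRBRRRBBBBRBR]  L=[-1; -1/2; -3/8; -47/128; -93/256; -185/512; -369/1024; -1475/4096]  R=[-2949/8192; -737/2048; -23/64; -11/32; -5/16; -1/4; 0]  so -5899/16384

-5899/16384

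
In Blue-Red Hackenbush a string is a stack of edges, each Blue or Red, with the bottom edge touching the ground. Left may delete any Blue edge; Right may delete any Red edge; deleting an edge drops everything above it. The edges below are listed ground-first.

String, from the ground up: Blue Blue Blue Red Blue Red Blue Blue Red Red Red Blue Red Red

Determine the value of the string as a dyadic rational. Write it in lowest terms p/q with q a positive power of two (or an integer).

step 1: add Blue to get B; options L={ 0 } R={ — } = 1
step 2: add Blue to get BB; options L={ 0 1 } R={ — } = 2
step 3: add Blue to get BBB; options L={ 0 1 2 } R={ — } = 3
step 4: add Red to get BBBR; options L={ 0 1 2 } R={ 3 } = 5/2
step 5: add Blue to get BBBRB; options L={ 0 1 2 5/2 } R={ 3 } = 11/4
step 6: add Red to get BBBRBR; options L={ 0 1 2 5/2 } R={ 11/4 3 } = 21/8
step 7: add Blue to get BBBRBRB; options L={ 0 1 2 5/2 21/8 } R={ 11/4 3 } = 43/16
step 8: add Blue to get BBBRBRBB; options L={ 0 1 2 5/2 21/8 43/16 } R={ 11/4 3 } = 87/32
step 9: add Red to get BBBRBRBBR; options L={ 0 1 2 5/2 21/8 43/16 } R={ 87/32 11/4 3 } = 173/64
step 10: add Red to get BBBRBRBBRR; options L={ 0 1 2 5/2 21/8 43/16 } R={ 173/64 87/32 11/4 3 } = 345/128
step 11: add Red to get BBBRBRBBRRR; options L={ 0 1 2 5/2 21/8 43/16 } R={ 345/128 173/64 87/32 11/4 3 } = 689/256
step 12: add Blue to get BBBRBRBBRRRB; options L={ 0 1 2 5/2 21/8 43/16 689/256 } R={ 345/128 173/64 87/32 11/4 3 } = 1379/512
step 13: add Red to get BBBRBRBBRRRBR; options L={ 0 1 2 5/2 21/8 43/16 689/256 } R={ 1379/512 345/128 173/64 87/32 11/4 3 } = 2757/1024
step 14: add Red to get BBBRBRBBRRRBRR; options L={ 0 1 2 5/2 21/8 43/16 689/256 } R={ 2757/1024 1379/512 345/128 173/64 87/32 11/4 3 } = 5513/2048

5513/2048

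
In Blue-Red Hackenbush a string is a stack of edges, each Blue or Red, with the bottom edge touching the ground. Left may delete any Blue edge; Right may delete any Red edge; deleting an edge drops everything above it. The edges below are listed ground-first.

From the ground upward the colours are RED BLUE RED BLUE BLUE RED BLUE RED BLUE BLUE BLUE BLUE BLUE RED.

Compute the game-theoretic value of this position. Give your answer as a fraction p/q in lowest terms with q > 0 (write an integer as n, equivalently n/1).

1 of 14 · R · max L −∞ · min R 0 ⇒ -1
2 of 14 · RB · max L -1 · min R 0 ⇒ -1/2
3 of 14 · RBR · max L -1 · min R -1/2 ⇒ -3/4
4 of 14 · RBRB · max L -3/4 · min R -1/2 ⇒ -5/8
5 of 14 · RBRBB · max L -5/8 · min R -1/2 ⇒ -9/16
6 of 14 · RBRBBR · max L -5/8 · min R -9/16 ⇒ -19/32
7 of 14 · RBRBBRB · max L -19/32 · min R -9/16 ⇒ -37/64
8 of 14 · RBRBBRBR · max L -19/32 · min R -37/64 ⇒ -75/128
9 of 14 · RBRBBRBRB · max L -75/128 · min R -37/64 ⇒ -149/256
10 of 14 · RBRBBRBRBB · max L -149/256 · min R -37/64 ⇒ -297/512
11 of 14 · RBRBBRBRBBB · max L -297/512 · min R -37/64 ⇒ -593/1024
12 of 14 · RBRBBRBRBBBB · max L -593/1024 · min R -37/64 ⇒ -1185/2048
13 of 14 · RBRBBRBRBBBBB · max L -1185/2048 · min R -37/64 ⇒ -2369/4096
14 of 14 · RBRBBRBRBBBBBR · max L -1185/2048 · min R -2369/4096 ⇒ -4739/8192

-4739/8192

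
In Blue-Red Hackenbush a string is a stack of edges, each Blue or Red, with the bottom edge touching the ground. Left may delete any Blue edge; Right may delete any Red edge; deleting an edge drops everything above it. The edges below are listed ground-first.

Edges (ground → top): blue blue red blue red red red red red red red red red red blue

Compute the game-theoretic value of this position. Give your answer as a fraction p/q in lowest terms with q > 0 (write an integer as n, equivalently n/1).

12291/8192

Prefix values for blue blue red blue red red red red red red red red red red blue via {L|R} + simplicity:
g_1 [b]  L=[0]  R=[—]  gives 1
g_2 [bb]  L=[0,1]  R=[—]  gives 2
g_3 [bbr]  L=[0,1]  R=[2]  gives 3/2
g_4 [bbrb]  L=[0,1,3/2]  R=[2]  gives 7/4
g_5 [bbrbr]  L=[0,1,3/2]  R=[7/4,2]  gives 13/8
g_6 [bbrbrr]  L=[0,1,3/2]  R=[13/8,7/4,2]  gives 25/16
g_7 [bbrbrrr]  L=[0,1,3/2]  R=[25/16,13/8,7/4,2]  gives 49/32
g_8 [bbrbrrrr]  L=[0,1,3/2]  R=[49/32,25/16,13/8,7/4,2]  gives 97/64
g_9 [bbrbrrrrr]  L=[0,1,3/2]  R=[97/64,49/32,25/16,13/8,7/4,2]  gives 193/128
g_10 [bbrbrrrrrr]  L=[0,1,3/2]  R=[193/128,97/64,49/32,25/16,13/8,7/4,2]  gives 385/256
g_11 [bbrbrrrrrrr]  L=[0,1,3/2]  R=[385/256,193/128,97/64,49/32,25/16,13/8,7/4,2]  gives 769/512
g_12 [bbrbrrrrrrrr]  L=[0,1,3/2]  R=[769/512,385/256,193/128,97/64,49/32,25/16,13/8,7/4,2]  gives 1537/1024
g_13 [bbrbrrrrrrrrr]  L=[0,1,3/2]  R=[1537/1024,769/512,385/256,193/128,97/64,49/32,25/16,13/8,7/4,2]  gives 3073/2048
g_14 [bbrbrrrrrrrrrr]  L=[0,1,3/2]  R=[3073/2048,1537/1024,769/512,385/256,193/128,97/64,49/32,25/16,13/8,7/4,2]  gives 6145/4096
g_15 [bbrbrrrrrrrrrrb]  L=[0,1,3/2,6145/4096]  R=[3073/2048,1537/1024,769/512,385/256,193/128,97/64,49/32,25/16,13/8,7/4,2]  gives 12291/8192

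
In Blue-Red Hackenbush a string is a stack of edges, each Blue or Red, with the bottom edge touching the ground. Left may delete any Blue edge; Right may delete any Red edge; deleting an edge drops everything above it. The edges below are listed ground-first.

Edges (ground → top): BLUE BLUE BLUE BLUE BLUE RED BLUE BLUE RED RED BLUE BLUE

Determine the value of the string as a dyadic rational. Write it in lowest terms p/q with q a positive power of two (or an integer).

615/128

Build G(s[:k]) for k = 1..12, string s = BLUE BLUE BLUE BLUE BLUE RED BLUE BLUE RED RED BLUE BLUE.
step 1: add BLUE to get B; options L={ 0 } R={ none } = 1
step 2: add BLUE to get BB; options L={ 0,1 } R={ none } = 2
step 3: add BLUE to get BBB; options L={ 0,1,2 } R={ none } = 3
step 4: add BLUE to get BBBB; options L={ 0,1,2,3 } R={ none } = 4
step 5: add BLUE to get BBBBB; options L={ 0,1,2,3,4 } R={ none } = 5
step 6: add RED to get BBBBBR; options L={ 0,1,2,3,4 } R={ 5 } = 9/2
step 7: add BLUE to get BBBBBRB; options L={ 0,1,2,3,4,9/2 } R={ 5 } = 19/4
step 8: add BLUE to get BBBBBRBB; options L={ 0,1,2,3,4,9/2,19/4 } R={ 5 } = 39/8
step 9: add RED to get BBBBBRBBR; options L={ 0,1,2,3,4,9/2,19/4 } R={ 39/8,5 } = 77/16
step 10: add RED to get BBBBBRBBRR; options L={ 0,1,2,3,4,9/2,19/4 } R={ 77/16,39/8,5 } = 153/32
step 11: add BLUE to get BBBBBRBBRRB; options L={ 0,1,2,3,4,9/2,19/4,153/32 } R={ 77/16,39/8,5 } = 307/64
step 12: add BLUE to get BBBBBRBBRRBB; options L={ 0,1,2,3,4,9/2,19/4,153/32,307/64 } R={ 77/16,39/8,5 } = 615/128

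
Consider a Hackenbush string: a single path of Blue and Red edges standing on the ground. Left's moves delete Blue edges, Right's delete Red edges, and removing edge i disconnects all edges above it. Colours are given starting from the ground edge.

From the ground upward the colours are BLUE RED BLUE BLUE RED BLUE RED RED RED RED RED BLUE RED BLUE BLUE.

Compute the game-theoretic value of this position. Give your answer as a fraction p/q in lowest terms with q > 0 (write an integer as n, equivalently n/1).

13335/16384

1 of 15 · B · max L 0 · min R +∞ => 1
2 of 15 · BR · max L 0 · min R 1 => 1/2
3 of 15 · BRB · max L 1/2 · min R 1 => 3/4
4 of 15 · BRBB · max L 3/4 · min R 1 => 7/8
5 of 15 · BRBBR · max L 3/4 · min R 7/8 => 13/16
6 of 15 · BRBBRB · max L 13/16 · min R 7/8 => 27/32
7 of 15 · BRBBRBR · max L 13/16 · min R 27/32 => 53/64
8 of 15 · BRBBRBRR · max L 13/16 · min R 53/64 => 105/128
9 of 15 · BRBBRBRRR · max L 13/16 · min R 105/128 => 209/256
10 of 15 · BRBBRBRRRR · max L 13/16 · min R 209/256 => 417/512
11 of 15 · BRBBRBRRRRR · max L 13/16 · min R 417/512 => 833/1024
12 of 15 · BRBBRBRRRRRB · max L 833/1024 · min R 417/512 => 1667/2048
13 of 15 · BRBBRBRRRRRBR · max L 833/1024 · min R 1667/2048 => 3333/4096
14 of 15 · BRBBRBRRRRRBRB · max L 3333/4096 · min R 1667/2048 => 6667/8192
15 of 15 · BRBBRBRRRRRBRBB · max L 6667/8192 · min R 1667/2048 => 13335/16384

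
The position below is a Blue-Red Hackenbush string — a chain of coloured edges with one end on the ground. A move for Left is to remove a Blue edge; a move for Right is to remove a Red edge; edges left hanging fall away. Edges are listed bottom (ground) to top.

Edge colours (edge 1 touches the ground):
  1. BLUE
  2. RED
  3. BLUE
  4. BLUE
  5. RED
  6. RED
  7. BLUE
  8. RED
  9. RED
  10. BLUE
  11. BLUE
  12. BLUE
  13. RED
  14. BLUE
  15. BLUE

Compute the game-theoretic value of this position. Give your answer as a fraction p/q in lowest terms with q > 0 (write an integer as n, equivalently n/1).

edge 1 of 15 (BLUE): { 0 | — } -> 1
edge 2 of 15 (RED): { 0 | 1 } -> 1/2
edge 3 of 15 (BLUE): { 0; 1/2 | 1 } -> 3/4
edge 4 of 15 (BLUE): { 0; 1/2; 3/4 | 1 } -> 7/8
edge 5 of 15 (RED): { 0; 1/2; 3/4 | 7/8; 1 } -> 13/16
edge 6 of 15 (RED): { 0; 1/2; 3/4 | 13/16; 7/8; 1 } -> 25/32
edge 7 of 15 (BLUE): { 0; 1/2; 3/4; 25/32 | 13/16; 7/8; 1 } -> 51/64
edge 8 of 15 (RED): { 0; 1/2; 3/4; 25/32 | 51/64; 13/16; 7/8; 1 } -> 101/128
edge 9 of 15 (RED): { 0; 1/2; 3/4; 25/32 | 101/128; 51/64; 13/16; 7/8; 1 } -> 201/256
edge 10 of 15 (BLUE): { 0; 1/2; 3/4; 25/32; 201/256 | 101/128; 51/64; 13/16; 7/8; 1 } -> 403/512
edge 11 of 15 (BLUE): { 0; 1/2; 3/4; 25/32; 201/256; 403/512 | 101/128; 51/64; 13/16; 7/8; 1 } -> 807/1024
edge 12 of 15 (BLUE): { 0; 1/2; 3/4; 25/32; 201/256; 403/512; 807/1024 | 101/128; 51/64; 13/16; 7/8; 1 } -> 1615/2048
edge 13 of 15 (RED): { 0; 1/2; 3/4; 25/32; 201/256; 403/512; 807/1024 | 1615/2048; 101/128; 51/64; 13/16; 7/8; 1 } -> 3229/4096
edge 14 of 15 (BLUE): { 0; 1/2; 3/4; 25/32; 201/256; 403/512; 807/1024; 3229/4096 | 1615/2048; 101/128; 51/64; 13/16; 7/8; 1 } -> 6459/8192
edge 15 of 15 (BLUE): { 0; 1/2; 3/4; 25/32; 201/256; 403/512; 807/1024; 3229/4096; 6459/8192 | 1615/2048; 101/128; 51/64; 13/16; 7/8; 1 } -> 12919/16384

12919/16384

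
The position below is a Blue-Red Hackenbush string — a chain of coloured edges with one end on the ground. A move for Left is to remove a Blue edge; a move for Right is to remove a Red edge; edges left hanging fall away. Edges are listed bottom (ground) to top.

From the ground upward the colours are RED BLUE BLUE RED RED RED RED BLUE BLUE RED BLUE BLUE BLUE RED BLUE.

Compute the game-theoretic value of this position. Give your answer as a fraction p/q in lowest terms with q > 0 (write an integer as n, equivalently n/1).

value_1 [R]  L=[∅]  R=[0]  => -1
value_2 [RB]  L=[-1]  R=[0]  => -1/2
value_3 [RBB]  L=[-1,-1/2]  R=[0]  => -1/4
value_4 [RBBR]  L=[-1,-1/2]  R=[-1/4,0]  => -3/8
value_5 [RBBRR]  L=[-1,-1/2]  R=[-3/8,-1/4,0]  => -7/16
value_6 [RBBRRR]  L=[-1,-1/2]  R=[-7/16,-3/8,-1/4,0]  => -15/32
value_7 [RBBRRRR]  L=[-1,-1/2]  R=[-15/32,-7/16,-3/8,-1/4,0]  => -31/64
value_8 [RBBRRRRB]  L=[-1,-1/2,-31/64]  R=[-15/32,-7/16,-3/8,-1/4,0]  => -61/128
value_9 [RBBRRRRBB]  L=[-1,-1/2,-31/64,-61/128]  R=[-15/32,-7/16,-3/8,-1/4,0]  => -121/256
value_10 [RBBRRRRBBR]  L=[-1,-1/2,-31/64,-61/128]  R=[-121/256,-15/32,-7/16,-3/8,-1/4,0]  => -243/512
value_11 [RBBRRRRBBRB]  L=[-1,-1/2,-31/64,-61/128,-243/512]  R=[-121/256,-15/32,-7/16,-3/8,-1/4,0]  => -485/1024
value_12 [RBBRRRRBBRBB]  L=[-1,-1/2,-31/64,-61/128,-243/512,-485/1024]  R=[-121/256,-15/32,-7/16,-3/8,-1/4,0]  => -969/2048
value_13 [RBBRRRRBBRBBB]  L=[-1,-1/2,-31/64,-61/128,-243/512,-485/1024,-969/2048]  R=[-121/256,-15/32,-7/16,-3/8,-1/4,0]  => -1937/4096
value_14 [RBBRRRRBBRBBBR]  L=[-1,-1/2,-31/64,-61/128,-243/512,-485/1024,-969/2048]  R=[-1937/4096,-121/256,-15/32,-7/16,-3/8,-1/4,0]  => -3875/8192
value_15 [RBBRRRRBBRBBBRB]  L=[-1,-1/2,-31/64,-61/128,-243/512,-485/1024,-969/2048,-3875/8192]  R=[-1937/4096,-121/256,-15/32,-7/16,-3/8,-1/4,0]  => -7749/16384

-7749/16384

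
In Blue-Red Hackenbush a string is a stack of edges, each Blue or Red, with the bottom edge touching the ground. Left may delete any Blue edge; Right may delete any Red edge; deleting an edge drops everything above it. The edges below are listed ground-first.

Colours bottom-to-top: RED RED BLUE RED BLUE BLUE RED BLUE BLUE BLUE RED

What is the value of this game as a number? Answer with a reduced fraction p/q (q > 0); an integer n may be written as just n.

Build G(s[:k]) for k = 1..11, string s = RED RED BLUE RED BLUE BLUE RED BLUE BLUE BLUE RED.
R: Left { — }, Right { 0 } => simplest -1
RR: Left { — }, Right { -1 0 } => simplest -2
RRB: Left { -2 }, Right { -1 0 } => simplest -3/2
RRBR: Left { -2 }, Right { -3/2 -1 0 } => simplest -7/4
RRBRB: Left { -2 -7/4 }, Right { -3/2 -1 0 } => simplest -13/8
RRBRBB: Left { -2 -7/4 -13/8 }, Right { -3/2 -1 0 } => simplest -25/16
RRBRBBR: Left { -2 -7/4 -13/8 }, Right { -25/16 -3/2 -1 0 } => simplest -51/32
RRBRBBRB: Left { -2 -7/4 -13/8 -51/32 }, Right { -25/16 -3/2 -1 0 } => simplest -101/64
RRBRBBRBB: Left { -2 -7/4 -13/8 -51/32 -101/64 }, Right { -25/16 -3/2 -1 0 } => simplest -201/128
RRBRBBRBBB: Left { -2 -7/4 -13/8 -51/32 -101/64 -201/128 }, Right { -25/16 -3/2 -1 0 } => simplest -401/256
RRBRBBRBBBR: Left { -2 -7/4 -13/8 -51/32 -101/64 -201/128 }, Right { -401/256 -25/16 -3/2 -1 0 } => simplest -803/512

-803/512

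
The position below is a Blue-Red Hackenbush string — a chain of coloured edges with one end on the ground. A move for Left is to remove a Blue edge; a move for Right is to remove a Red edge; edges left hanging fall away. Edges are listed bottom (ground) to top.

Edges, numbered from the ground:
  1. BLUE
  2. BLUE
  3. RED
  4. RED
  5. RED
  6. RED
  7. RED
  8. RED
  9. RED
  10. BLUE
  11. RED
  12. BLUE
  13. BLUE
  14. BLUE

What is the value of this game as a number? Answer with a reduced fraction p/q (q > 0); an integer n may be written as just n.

edge 1 of 14 (BLUE): { 0 | — } => 1
edge 2 of 14 (BLUE): { 0 1 | — } => 2
edge 3 of 14 (RED): { 0 1 | 2 } => 3/2
edge 4 of 14 (RED): { 0 1 | 3/2 2 } => 5/4
edge 5 of 14 (RED): { 0 1 | 5/4 3/2 2 } => 9/8
edge 6 of 14 (RED): { 0 1 | 9/8 5/4 3/2 2 } => 17/16
edge 7 of 14 (RED): { 0 1 | 17/16 9/8 5/4 3/2 2 } => 33/32
edge 8 of 14 (RED): { 0 1 | 33/32 17/16 9/8 5/4 3/2 2 } => 65/64
edge 9 of 14 (RED): { 0 1 | 65/64 33/32 17/16 9/8 5/4 3/2 2 } => 129/128
edge 10 of 14 (BLUE): { 0 1 129/128 | 65/64 33/32 17/16 9/8 5/4 3/2 2 } => 259/256
edge 11 of 14 (RED): { 0 1 129/128 | 259/256 65/64 33/32 17/16 9/8 5/4 3/2 2 } => 517/512
edge 12 of 14 (BLUE): { 0 1 129/128 517/512 | 259/256 65/64 33/32 17/16 9/8 5/4 3/2 2 } => 1035/1024
edge 13 of 14 (BLUE): { 0 1 129/128 517/512 1035/1024 | 259/256 65/64 33/32 17/16 9/8 5/4 3/2 2 } => 2071/2048
edge 14 of 14 (BLUE): { 0 1 129/128 517/512 1035/1024 2071/2048 | 259/256 65/64 33/32 17/16 9/8 5/4 3/2 2 } => 4143/4096

4143/4096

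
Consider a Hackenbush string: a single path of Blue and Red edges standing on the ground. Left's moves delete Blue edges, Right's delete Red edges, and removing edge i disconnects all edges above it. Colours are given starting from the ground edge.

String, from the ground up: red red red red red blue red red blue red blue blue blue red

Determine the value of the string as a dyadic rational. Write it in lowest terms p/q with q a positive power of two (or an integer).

-2467/512

Prefix values for red red red red red blue red red blue red blue blue blue red via {L|R} + simplicity:
1 of 14 · r · max L −∞ · min R 0 so -1
2 of 14 · rr · max L −∞ · min R -1 so -2
3 of 14 · rrr · max L −∞ · min R -2 so -3
4 of 14 · rrrr · max L −∞ · min R -3 so -4
5 of 14 · rrrrr · max L −∞ · min R -4 so -5
6 of 14 · rrrrrb · max L -5 · min R -4 so -9/2
7 of 14 · rrrrrbr · max L -5 · min R -9/2 so -19/4
8 of 14 · rrrrrbrr · max L -5 · min R -19/4 so -39/8
9 of 14 · rrrrrbrrb · max L -39/8 · min R -19/4 so -77/16
10 of 14 · rrrrrbrrbr · max L -39/8 · min R -77/16 so -155/32
11 of 14 · rrrrrbrrbrb · max L -155/32 · min R -77/16 so -309/64
12 of 14 · rrrrrbrrbrbb · max L -309/64 · min R -77/16 so -617/128
13 of 14 · rrrrrbrrbrbbb · max L -617/128 · min R -77/16 so -1233/256
14 of 14 · rrrrrbrrbrbbbr · max L -617/128 · min R -1233/256 so -2467/512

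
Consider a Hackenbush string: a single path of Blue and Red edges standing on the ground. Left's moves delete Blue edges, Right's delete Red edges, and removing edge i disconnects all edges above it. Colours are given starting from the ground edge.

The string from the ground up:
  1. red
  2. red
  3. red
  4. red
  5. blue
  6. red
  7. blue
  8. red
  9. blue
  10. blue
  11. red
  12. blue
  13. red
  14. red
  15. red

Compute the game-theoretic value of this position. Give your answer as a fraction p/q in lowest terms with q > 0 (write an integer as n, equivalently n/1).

value_1 [r]  L=[none]  R=[0]  => -1
value_2 [rr]  L=[none]  R=[-1 0]  => -2
value_3 [rrr]  L=[none]  R=[-2 -1 0]  => -3
value_4 [rrrr]  L=[none]  R=[-3 -2 -1 0]  => -4
value_5 [rrrrb]  L=[-4]  R=[-3 -2 -1 0]  => -7/2
value_6 [rrrrbr]  L=[-4]  R=[-7/2 -3 -2 -1 0]  => -15/4
value_7 [rrrrbrb]  L=[-4 -15/4]  R=[-7/2 -3 -2 -1 0]  => -29/8
value_8 [rrrrbrbr]  L=[-4 -15/4]  R=[-29/8 -7/2 -3 -2 -1 0]  => -59/16
value_9 [rrrrbrbrb]  L=[-4 -15/4 -59/16]  R=[-29/8 -7/2 -3 -2 -1 0]  => -117/32
value_10 [rrrrbrbrbb]  L=[-4 -15/4 -59/16 -117/32]  R=[-29/8 -7/2 -3 -2 -1 0]  => -233/64
value_11 [rrrrbrbrbbr]  L=[-4 -15/4 -59/16 -117/32]  R=[-233/64 -29/8 -7/2 -3 -2 -1 0]  => -467/128
value_12 [rrrrbrbrbbrb]  L=[-4 -15/4 -59/16 -117/32 -467/128]  R=[-233/64 -29/8 -7/2 -3 -2 -1 0]  => -933/256
value_13 [rrrrbrbrbbrbr]  L=[-4 -15/4 -59/16 -117/32 -467/128]  R=[-933/256 -233/64 -29/8 -7/2 -3 -2 -1 0]  => -1867/512
value_14 [rrrrbrbrbbrbrr]  L=[-4 -15/4 -59/16 -117/32 -467/128]  R=[-1867/512 -933/256 -233/64 -29/8 -7/2 -3 -2 -1 0]  => -3735/1024
value_15 [rrrrbrbrbbrbrrr]  L=[-4 -15/4 -59/16 -117/32 -467/128]  R=[-3735/1024 -1867/512 -933/256 -233/64 -29/8 -7/2 -3 -2 -1 0]  => -7471/2048

-7471/2048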